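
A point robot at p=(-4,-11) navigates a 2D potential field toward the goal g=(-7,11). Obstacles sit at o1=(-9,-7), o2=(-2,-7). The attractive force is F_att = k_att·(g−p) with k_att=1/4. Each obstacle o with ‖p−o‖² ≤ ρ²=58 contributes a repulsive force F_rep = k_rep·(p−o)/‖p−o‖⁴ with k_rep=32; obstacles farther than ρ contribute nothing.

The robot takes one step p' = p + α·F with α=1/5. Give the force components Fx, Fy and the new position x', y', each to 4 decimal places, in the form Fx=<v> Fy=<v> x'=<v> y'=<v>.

F_att = 1/4·(g−p) = 1/4·(-3,22) = (-0.7500,5.5000)
o1: d²=41 ≤ ρ²=58; F_rep = 32·(5,-4)/41² = (0.0952,-0.0761)
o2: d²=20 ≤ ρ²=58; F_rep = 32·(-2,-4)/20² = (-0.1600,-0.3200)
F = F_att + ΣF_rep = (-0.8148,5.1039)
p' = p + 1/5·F = (-4.1630,-9.9792)

Fx=-0.8148 Fy=5.1039 x'=-4.1630 y'=-9.9792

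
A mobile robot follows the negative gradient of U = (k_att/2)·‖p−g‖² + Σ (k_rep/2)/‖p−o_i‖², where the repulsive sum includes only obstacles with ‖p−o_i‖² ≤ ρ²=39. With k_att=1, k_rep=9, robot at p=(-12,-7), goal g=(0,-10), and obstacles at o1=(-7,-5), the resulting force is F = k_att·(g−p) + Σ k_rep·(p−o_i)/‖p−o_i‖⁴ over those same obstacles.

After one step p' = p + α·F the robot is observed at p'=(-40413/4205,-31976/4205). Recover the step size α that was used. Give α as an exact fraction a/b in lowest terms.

α = 1/5

F_att = 1·(g−p) = 1·(12,-3) = (12.0000,-3.0000)
o1: d²=29 ≤ ρ²=39; F_rep = 9·(-5,-2)/29² = (-0.0535,-0.0214)
F = F_att + ΣF_rep = (11.9465,-3.0214)
Δp = p'−p = (2.3893,-0.6043); α = Δx/Fx = (10047/4205) / (10047/841) = 1/5
check: Δy/Fy = (-2541/4205) / (-2541/841) = 1/5 ✓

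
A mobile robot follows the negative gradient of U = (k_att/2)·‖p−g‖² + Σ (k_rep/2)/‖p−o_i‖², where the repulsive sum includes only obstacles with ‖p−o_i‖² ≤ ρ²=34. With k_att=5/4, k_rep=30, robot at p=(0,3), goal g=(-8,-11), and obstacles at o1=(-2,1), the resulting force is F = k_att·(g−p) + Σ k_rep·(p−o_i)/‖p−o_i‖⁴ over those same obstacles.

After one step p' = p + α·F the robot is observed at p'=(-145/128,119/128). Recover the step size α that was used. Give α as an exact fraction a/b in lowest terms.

F_att = 5/4·(g−p) = 5/4·(-8,-14) = (-10.0000,-17.5000)
o1: d²=8 ≤ ρ²=34; F_rep = 30·(2,2)/8² = (0.9375,0.9375)
F = F_att + ΣF_rep = (-9.0625,-16.5625)
Δp = p'−p = (-1.1328,-2.0703); α = Δx/Fx = (-145/128) / (-145/16) = 1/8
check: Δy/Fy = (-265/128) / (-265/16) = 1/8 ✓

α = 1/8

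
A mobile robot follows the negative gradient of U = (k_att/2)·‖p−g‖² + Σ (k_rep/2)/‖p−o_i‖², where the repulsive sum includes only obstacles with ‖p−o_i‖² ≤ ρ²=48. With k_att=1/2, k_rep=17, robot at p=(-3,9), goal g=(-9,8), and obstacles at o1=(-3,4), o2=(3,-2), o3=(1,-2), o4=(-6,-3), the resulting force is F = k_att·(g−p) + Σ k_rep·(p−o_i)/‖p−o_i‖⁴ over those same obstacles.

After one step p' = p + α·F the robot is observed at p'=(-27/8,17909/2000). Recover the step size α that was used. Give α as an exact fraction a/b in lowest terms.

F_att = 1/2·(g−p) = 1/2·(-6,-1) = (-3.0000,-0.5000)
o1: d²=25 ≤ ρ²=48; F_rep = 17·(0,5)/25² = (0.0000,0.1360)
o2: d²=157 > ρ²=48 → inactive
o3: d²=137 > ρ²=48 → inactive
o4: d²=153 > ρ²=48 → inactive
F = F_att + ΣF_rep = (-3.0000,-0.3640)
Δp = p'−p = (-0.3750,-0.0455); α = Δx/Fx = (-3/8) / (-3) = 1/8
check: Δy/Fy = (-91/2000) / (-91/250) = 1/8 ✓

α = 1/8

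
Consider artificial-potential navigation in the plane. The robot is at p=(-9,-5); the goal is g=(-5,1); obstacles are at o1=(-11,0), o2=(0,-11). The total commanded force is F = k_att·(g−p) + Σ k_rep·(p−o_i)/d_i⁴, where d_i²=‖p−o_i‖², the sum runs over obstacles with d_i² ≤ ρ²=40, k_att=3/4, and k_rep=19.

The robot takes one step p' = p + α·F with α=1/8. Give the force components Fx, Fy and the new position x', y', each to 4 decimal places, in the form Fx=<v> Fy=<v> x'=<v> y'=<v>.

Fx=3.0452 Fy=4.3870 x'=-8.6194 y'=-4.4516

F_att = 3/4·(g−p) = 3/4·(4,6) = (3.0000,4.5000)
o1: d²=29 ≤ ρ²=40; F_rep = 19·(2,-5)/29² = (0.0452,-0.1130)
o2: d²=117 > ρ²=40 → inactive
F = F_att + ΣF_rep = (3.0452,4.3870)
p' = p + 1/8·F = (-8.6194,-4.4516)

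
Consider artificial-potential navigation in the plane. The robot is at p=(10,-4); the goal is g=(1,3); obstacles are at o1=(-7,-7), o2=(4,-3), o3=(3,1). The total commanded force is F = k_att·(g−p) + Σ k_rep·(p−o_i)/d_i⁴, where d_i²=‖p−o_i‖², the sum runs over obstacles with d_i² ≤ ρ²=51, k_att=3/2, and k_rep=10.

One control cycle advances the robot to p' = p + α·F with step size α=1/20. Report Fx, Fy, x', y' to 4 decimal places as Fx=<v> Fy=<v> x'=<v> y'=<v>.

Fx=-13.4562 Fy=10.4927 x'=9.3272 y'=-3.4754

F_att = 3/2·(g−p) = 3/2·(-9,7) = (-13.5000,10.5000)
o1: d²=298 > ρ²=51 → inactive
o2: d²=37 ≤ ρ²=51; F_rep = 10·(6,-1)/37² = (0.0438,-0.0073)
o3: d²=74 > ρ²=51 → inactive
F = F_att + ΣF_rep = (-13.4562,10.4927)
p' = p + 1/20·F = (9.3272,-3.4754)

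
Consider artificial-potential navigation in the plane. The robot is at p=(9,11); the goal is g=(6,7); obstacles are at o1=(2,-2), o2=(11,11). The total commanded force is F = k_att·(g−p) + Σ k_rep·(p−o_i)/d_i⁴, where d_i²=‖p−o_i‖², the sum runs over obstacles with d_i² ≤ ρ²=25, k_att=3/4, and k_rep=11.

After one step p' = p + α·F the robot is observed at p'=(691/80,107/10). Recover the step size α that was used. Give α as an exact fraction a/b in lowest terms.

α = 1/10

F_att = 3/4·(g−p) = 3/4·(-3,-4) = (-2.2500,-3.0000)
o1: d²=218 > ρ²=25 → inactive
o2: d²=4 ≤ ρ²=25; F_rep = 11·(-2,0)/4² = (-1.3750,0.0000)
F = F_att + ΣF_rep = (-3.6250,-3.0000)
Δp = p'−p = (-0.3625,-0.3000); α = Δx/Fx = (-29/80) / (-29/8) = 1/10
check: Δy/Fy = (-3/10) / (-3) = 1/10 ✓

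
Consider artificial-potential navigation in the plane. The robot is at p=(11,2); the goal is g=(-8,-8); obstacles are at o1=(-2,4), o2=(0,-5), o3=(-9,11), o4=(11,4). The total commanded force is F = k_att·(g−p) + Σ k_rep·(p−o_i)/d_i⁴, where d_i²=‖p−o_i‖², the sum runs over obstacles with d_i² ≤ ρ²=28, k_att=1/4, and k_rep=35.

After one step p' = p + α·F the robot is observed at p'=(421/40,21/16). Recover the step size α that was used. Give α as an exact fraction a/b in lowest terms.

F_att = 1/4·(g−p) = 1/4·(-19,-10) = (-4.7500,-2.5000)
o1: d²=173 > ρ²=28 → inactive
o2: d²=170 > ρ²=28 → inactive
o3: d²=481 > ρ²=28 → inactive
o4: d²=4 ≤ ρ²=28; F_rep = 35·(0,-2)/4² = (0.0000,-4.3750)
F = F_att + ΣF_rep = (-4.7500,-6.8750)
Δp = p'−p = (-0.4750,-0.6875); α = Δx/Fx = (-19/40) / (-19/4) = 1/10
check: Δy/Fy = (-11/16) / (-55/8) = 1/10 ✓

α = 1/10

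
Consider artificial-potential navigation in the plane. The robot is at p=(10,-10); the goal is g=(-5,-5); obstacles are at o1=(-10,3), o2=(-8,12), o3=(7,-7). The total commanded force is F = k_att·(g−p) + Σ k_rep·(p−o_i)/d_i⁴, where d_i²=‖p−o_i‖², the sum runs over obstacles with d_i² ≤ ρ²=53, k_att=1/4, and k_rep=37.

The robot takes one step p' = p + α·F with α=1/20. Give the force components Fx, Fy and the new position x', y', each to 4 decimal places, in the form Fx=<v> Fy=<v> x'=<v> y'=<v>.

Fx=-3.4074 Fy=0.9074 x'=9.8296 y'=-9.9546

F_att = 1/4·(g−p) = 1/4·(-15,5) = (-3.7500,1.2500)
o1: d²=569 > ρ²=53 → inactive
o2: d²=808 > ρ²=53 → inactive
o3: d²=18 ≤ ρ²=53; F_rep = 37·(3,-3)/18² = (0.3426,-0.3426)
F = F_att + ΣF_rep = (-3.4074,0.9074)
p' = p + 1/20·F = (9.8296,-9.9546)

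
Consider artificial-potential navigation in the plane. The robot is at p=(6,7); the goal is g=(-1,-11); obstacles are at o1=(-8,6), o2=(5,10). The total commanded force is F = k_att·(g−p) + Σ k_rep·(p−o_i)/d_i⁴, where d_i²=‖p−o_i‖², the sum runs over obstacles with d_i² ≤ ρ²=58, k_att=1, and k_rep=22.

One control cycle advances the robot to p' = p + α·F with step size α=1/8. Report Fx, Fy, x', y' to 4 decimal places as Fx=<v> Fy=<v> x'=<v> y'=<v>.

F_att = 1·(g−p) = 1·(-7,-18) = (-7.0000,-18.0000)
o1: d²=197 > ρ²=58 → inactive
o2: d²=10 ≤ ρ²=58; F_rep = 22·(1,-3)/10² = (0.2200,-0.6600)
F = F_att + ΣF_rep = (-6.7800,-18.6600)
p' = p + 1/8·F = (5.1525,4.6675)

Fx=-6.7800 Fy=-18.6600 x'=5.1525 y'=4.6675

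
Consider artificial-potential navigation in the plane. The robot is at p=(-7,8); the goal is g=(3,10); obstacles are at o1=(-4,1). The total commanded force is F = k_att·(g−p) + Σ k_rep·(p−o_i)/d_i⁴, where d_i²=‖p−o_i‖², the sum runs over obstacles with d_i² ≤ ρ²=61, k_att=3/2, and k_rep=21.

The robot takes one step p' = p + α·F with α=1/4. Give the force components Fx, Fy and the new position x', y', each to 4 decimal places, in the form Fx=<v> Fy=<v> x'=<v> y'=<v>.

F_att = 3/2·(g−p) = 3/2·(10,2) = (15.0000,3.0000)
o1: d²=58 ≤ ρ²=61; F_rep = 21·(-3,7)/58² = (-0.0187,0.0437)
F = F_att + ΣF_rep = (14.9813,3.0437)
p' = p + 1/4·F = (-3.2547,8.7609)

Fx=14.9813 Fy=3.0437 x'=-3.2547 y'=8.7609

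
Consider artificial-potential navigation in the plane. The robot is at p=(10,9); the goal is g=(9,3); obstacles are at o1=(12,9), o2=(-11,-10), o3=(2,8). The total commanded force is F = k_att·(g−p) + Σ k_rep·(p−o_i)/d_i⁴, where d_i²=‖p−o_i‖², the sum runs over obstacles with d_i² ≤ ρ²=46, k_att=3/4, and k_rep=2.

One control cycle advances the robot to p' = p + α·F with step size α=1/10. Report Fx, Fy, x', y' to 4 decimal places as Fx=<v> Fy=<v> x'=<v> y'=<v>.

F_att = 3/4·(g−p) = 3/4·(-1,-6) = (-0.7500,-4.5000)
o1: d²=4 ≤ ρ²=46; F_rep = 2·(-2,0)/4² = (-0.2500,0.0000)
o2: d²=802 > ρ²=46 → inactive
o3: d²=65 > ρ²=46 → inactive
F = F_att + ΣF_rep = (-1.0000,-4.5000)
p' = p + 1/10·F = (9.9000,8.5500)

Fx=-1.0000 Fy=-4.5000 x'=9.9000 y'=8.5500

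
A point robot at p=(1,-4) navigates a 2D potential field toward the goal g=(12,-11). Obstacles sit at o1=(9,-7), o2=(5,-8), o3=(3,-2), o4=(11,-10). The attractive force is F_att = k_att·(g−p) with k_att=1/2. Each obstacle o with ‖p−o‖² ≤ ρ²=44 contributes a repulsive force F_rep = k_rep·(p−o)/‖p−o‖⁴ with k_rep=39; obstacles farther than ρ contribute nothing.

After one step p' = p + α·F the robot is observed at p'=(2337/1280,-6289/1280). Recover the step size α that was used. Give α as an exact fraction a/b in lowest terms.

α = 1/5

F_att = 1/2·(g−p) = 1/2·(11,-7) = (5.5000,-3.5000)
o1: d²=73 > ρ²=44 → inactive
o2: d²=32 ≤ ρ²=44; F_rep = 39·(-4,4)/32² = (-0.1523,0.1523)
o3: d²=8 ≤ ρ²=44; F_rep = 39·(-2,-2)/8² = (-1.2188,-1.2188)
o4: d²=136 > ρ²=44 → inactive
F = F_att + ΣF_rep = (4.1289,-4.5664)
Δp = p'−p = (0.8258,-0.9133); α = Δx/Fx = (1057/1280) / (1057/256) = 1/5
check: Δy/Fy = (-1169/1280) / (-1169/256) = 1/5 ✓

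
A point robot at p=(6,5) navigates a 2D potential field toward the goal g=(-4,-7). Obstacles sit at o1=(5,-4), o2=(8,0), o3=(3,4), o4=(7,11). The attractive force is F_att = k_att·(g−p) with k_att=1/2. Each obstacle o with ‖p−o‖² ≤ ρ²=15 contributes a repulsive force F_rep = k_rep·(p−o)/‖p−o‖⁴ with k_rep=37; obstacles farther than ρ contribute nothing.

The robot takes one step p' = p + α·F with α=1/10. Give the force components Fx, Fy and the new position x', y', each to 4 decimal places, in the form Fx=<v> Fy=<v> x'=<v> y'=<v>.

Fx=-3.8900 Fy=-5.6300 x'=5.6110 y'=4.4370

F_att = 1/2·(g−p) = 1/2·(-10,-12) = (-5.0000,-6.0000)
o1: d²=82 > ρ²=15 → inactive
o2: d²=29 > ρ²=15 → inactive
o3: d²=10 ≤ ρ²=15; F_rep = 37·(3,1)/10² = (1.1100,0.3700)
o4: d²=37 > ρ²=15 → inactive
F = F_att + ΣF_rep = (-3.8900,-5.6300)
p' = p + 1/10·F = (5.6110,4.4370)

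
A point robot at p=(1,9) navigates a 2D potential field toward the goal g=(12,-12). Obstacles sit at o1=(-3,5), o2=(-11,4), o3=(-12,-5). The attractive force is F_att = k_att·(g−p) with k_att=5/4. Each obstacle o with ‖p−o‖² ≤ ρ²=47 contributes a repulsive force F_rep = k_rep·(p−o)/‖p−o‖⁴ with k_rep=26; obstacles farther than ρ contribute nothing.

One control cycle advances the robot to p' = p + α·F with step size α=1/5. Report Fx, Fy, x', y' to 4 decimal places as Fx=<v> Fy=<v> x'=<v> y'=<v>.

Fx=13.8516 Fy=-26.1484 x'=3.7703 y'=3.7703

F_att = 5/4·(g−p) = 5/4·(11,-21) = (13.7500,-26.2500)
o1: d²=32 ≤ ρ²=47; F_rep = 26·(4,4)/32² = (0.1016,0.1016)
o2: d²=169 > ρ²=47 → inactive
o3: d²=365 > ρ²=47 → inactive
F = F_att + ΣF_rep = (13.8516,-26.1484)
p' = p + 1/5·F = (3.7703,3.7703)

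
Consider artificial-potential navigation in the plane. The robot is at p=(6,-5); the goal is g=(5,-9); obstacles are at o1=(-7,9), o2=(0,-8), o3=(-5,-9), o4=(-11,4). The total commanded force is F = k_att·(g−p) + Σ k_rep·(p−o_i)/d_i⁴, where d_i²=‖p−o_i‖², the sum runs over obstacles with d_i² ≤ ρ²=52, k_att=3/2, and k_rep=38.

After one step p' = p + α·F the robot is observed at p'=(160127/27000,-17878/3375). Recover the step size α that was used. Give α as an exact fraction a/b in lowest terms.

F_att = 3/2·(g−p) = 3/2·(-1,-4) = (-1.5000,-6.0000)
o1: d²=365 > ρ²=52 → inactive
o2: d²=45 ≤ ρ²=52; F_rep = 38·(6,3)/45² = (0.1126,0.0563)
o3: d²=137 > ρ²=52 → inactive
o4: d²=370 > ρ²=52 → inactive
F = F_att + ΣF_rep = (-1.3874,-5.9437)
Δp = p'−p = (-0.0694,-0.2972); α = Δx/Fx = (-1873/27000) / (-1873/1350) = 1/20
check: Δy/Fy = (-1003/3375) / (-4012/675) = 1/20 ✓

α = 1/20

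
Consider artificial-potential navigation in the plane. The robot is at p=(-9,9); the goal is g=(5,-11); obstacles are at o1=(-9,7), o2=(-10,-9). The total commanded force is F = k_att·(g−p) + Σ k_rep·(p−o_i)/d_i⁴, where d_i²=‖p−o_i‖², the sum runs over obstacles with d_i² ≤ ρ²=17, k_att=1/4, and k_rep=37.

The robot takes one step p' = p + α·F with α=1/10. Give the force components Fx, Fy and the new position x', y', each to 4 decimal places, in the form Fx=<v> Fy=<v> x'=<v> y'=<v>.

Fx=3.5000 Fy=-0.3750 x'=-8.6500 y'=8.9625

F_att = 1/4·(g−p) = 1/4·(14,-20) = (3.5000,-5.0000)
o1: d²=4 ≤ ρ²=17; F_rep = 37·(0,2)/4² = (0.0000,4.6250)
o2: d²=325 > ρ²=17 → inactive
F = F_att + ΣF_rep = (3.5000,-0.3750)
p' = p + 1/10·F = (-8.6500,8.9625)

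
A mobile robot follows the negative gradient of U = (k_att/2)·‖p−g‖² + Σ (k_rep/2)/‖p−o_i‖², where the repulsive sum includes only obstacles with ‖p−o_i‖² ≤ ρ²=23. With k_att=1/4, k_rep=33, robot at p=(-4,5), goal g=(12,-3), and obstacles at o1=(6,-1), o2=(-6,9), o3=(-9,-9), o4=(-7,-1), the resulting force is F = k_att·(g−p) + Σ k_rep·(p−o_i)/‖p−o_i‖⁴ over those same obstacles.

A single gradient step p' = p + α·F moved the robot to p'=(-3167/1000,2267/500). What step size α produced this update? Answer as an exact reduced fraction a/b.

α = 1/5

F_att = 1/4·(g−p) = 1/4·(16,-8) = (4.0000,-2.0000)
o1: d²=136 > ρ²=23 → inactive
o2: d²=20 ≤ ρ²=23; F_rep = 33·(2,-4)/20² = (0.1650,-0.3300)
o3: d²=221 > ρ²=23 → inactive
o4: d²=45 > ρ²=23 → inactive
F = F_att + ΣF_rep = (4.1650,-2.3300)
Δp = p'−p = (0.8330,-0.4660); α = Δx/Fx = (833/1000) / (833/200) = 1/5
check: Δy/Fy = (-233/500) / (-233/100) = 1/5 ✓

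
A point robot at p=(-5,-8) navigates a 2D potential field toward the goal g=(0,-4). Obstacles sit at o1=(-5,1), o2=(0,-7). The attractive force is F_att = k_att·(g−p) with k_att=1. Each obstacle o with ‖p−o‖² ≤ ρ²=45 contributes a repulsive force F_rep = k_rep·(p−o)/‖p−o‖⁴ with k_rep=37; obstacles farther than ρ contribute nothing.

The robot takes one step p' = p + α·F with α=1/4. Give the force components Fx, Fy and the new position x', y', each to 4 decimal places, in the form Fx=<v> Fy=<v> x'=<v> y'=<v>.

F_att = 1·(g−p) = 1·(5,4) = (5.0000,4.0000)
o1: d²=81 > ρ²=45 → inactive
o2: d²=26 ≤ ρ²=45; F_rep = 37·(-5,-1)/26² = (-0.2737,-0.0547)
F = F_att + ΣF_rep = (4.7263,3.9453)
p' = p + 1/4·F = (-3.8184,-7.0137)

Fx=4.7263 Fy=3.9453 x'=-3.8184 y'=-7.0137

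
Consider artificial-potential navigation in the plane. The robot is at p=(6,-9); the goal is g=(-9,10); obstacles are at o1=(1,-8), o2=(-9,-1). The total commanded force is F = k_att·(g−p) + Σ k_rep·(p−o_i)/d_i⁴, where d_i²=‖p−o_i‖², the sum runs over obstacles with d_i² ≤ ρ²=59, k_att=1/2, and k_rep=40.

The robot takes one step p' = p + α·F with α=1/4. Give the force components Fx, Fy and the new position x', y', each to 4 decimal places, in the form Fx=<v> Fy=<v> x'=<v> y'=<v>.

Fx=-7.2041 Fy=9.4408 x'=4.1990 y'=-6.6398

F_att = 1/2·(g−p) = 1/2·(-15,19) = (-7.5000,9.5000)
o1: d²=26 ≤ ρ²=59; F_rep = 40·(5,-1)/26² = (0.2959,-0.0592)
o2: d²=289 > ρ²=59 → inactive
F = F_att + ΣF_rep = (-7.2041,9.4408)
p' = p + 1/4·F = (4.1990,-6.6398)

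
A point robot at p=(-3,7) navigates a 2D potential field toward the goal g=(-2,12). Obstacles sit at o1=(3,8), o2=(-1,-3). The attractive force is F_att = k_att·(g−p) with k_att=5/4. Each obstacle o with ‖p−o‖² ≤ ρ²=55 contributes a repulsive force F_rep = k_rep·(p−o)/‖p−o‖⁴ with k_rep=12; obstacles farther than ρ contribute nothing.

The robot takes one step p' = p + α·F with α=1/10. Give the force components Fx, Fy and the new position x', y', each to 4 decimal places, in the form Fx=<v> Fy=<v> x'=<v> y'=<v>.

Fx=1.1974 Fy=6.2412 x'=-2.8803 y'=7.6241

F_att = 5/4·(g−p) = 5/4·(1,5) = (1.2500,6.2500)
o1: d²=37 ≤ ρ²=55; F_rep = 12·(-6,-1)/37² = (-0.0526,-0.0088)
o2: d²=104 > ρ²=55 → inactive
F = F_att + ΣF_rep = (1.1974,6.2412)
p' = p + 1/10·F = (-2.8803,7.6241)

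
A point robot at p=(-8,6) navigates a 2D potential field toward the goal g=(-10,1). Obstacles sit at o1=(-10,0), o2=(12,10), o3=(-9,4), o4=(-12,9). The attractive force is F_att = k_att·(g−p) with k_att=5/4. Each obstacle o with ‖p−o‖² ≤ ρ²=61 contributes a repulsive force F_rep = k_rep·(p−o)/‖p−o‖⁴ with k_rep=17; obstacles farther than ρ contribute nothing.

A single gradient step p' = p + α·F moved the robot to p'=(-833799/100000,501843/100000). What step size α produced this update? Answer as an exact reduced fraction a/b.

F_att = 5/4·(g−p) = 5/4·(-2,-5) = (-2.5000,-6.2500)
o1: d²=40 ≤ ρ²=61; F_rep = 17·(2,6)/40² = (0.0213,0.0638)
o2: d²=416 > ρ²=61 → inactive
o3: d²=5 ≤ ρ²=61; F_rep = 17·(1,2)/5² = (0.6800,1.3600)
o4: d²=25 ≤ ρ²=61; F_rep = 17·(4,-3)/25² = (0.1088,-0.0816)
F = F_att + ΣF_rep = (-1.6900,-4.9078)
Δp = p'−p = (-0.3380,-0.9816); α = Δx/Fx = (-33799/100000) / (-33799/20000) = 1/5
check: Δy/Fy = (-98157/100000) / (-98157/20000) = 1/5 ✓

α = 1/5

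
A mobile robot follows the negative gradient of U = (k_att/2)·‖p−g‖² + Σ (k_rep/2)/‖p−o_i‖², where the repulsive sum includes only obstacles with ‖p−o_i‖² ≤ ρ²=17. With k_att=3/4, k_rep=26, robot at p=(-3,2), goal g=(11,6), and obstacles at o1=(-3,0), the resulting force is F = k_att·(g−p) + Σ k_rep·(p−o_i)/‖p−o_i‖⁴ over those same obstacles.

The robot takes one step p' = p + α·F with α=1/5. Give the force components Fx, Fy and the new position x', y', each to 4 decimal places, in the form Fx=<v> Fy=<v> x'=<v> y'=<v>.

F_att = 3/4·(g−p) = 3/4·(14,4) = (10.5000,3.0000)
o1: d²=4 ≤ ρ²=17; F_rep = 26·(0,2)/4² = (0.0000,3.2500)
F = F_att + ΣF_rep = (10.5000,6.2500)
p' = p + 1/5·F = (-0.9000,3.2500)

Fx=10.5000 Fy=6.2500 x'=-0.9000 y'=3.2500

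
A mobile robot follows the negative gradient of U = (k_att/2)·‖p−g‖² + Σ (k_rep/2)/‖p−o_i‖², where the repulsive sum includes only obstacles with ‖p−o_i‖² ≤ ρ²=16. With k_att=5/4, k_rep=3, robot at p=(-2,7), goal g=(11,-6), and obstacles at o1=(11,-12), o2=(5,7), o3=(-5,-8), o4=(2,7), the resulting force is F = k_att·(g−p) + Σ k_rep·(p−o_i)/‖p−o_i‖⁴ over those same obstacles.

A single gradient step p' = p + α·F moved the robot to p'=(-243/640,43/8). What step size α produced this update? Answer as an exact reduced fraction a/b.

α = 1/10

F_att = 5/4·(g−p) = 5/4·(13,-13) = (16.2500,-16.2500)
o1: d²=530 > ρ²=16 → inactive
o2: d²=49 > ρ²=16 → inactive
o3: d²=234 > ρ²=16 → inactive
o4: d²=16 ≤ ρ²=16; F_rep = 3·(-4,0)/16² = (-0.0469,0.0000)
F = F_att + ΣF_rep = (16.2031,-16.2500)
Δp = p'−p = (1.6203,-1.6250); α = Δx/Fx = (1037/640) / (1037/64) = 1/10
check: Δy/Fy = (-13/8) / (-65/4) = 1/10 ✓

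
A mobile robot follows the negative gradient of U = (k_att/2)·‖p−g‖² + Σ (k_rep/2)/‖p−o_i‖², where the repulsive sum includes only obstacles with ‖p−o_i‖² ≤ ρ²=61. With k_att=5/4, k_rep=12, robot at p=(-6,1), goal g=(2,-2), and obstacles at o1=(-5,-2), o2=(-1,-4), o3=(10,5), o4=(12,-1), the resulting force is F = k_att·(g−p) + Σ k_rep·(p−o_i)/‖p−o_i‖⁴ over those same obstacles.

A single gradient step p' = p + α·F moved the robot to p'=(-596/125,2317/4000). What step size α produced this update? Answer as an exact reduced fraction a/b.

α = 1/8

F_att = 5/4·(g−p) = 5/4·(8,-3) = (10.0000,-3.7500)
o1: d²=10 ≤ ρ²=61; F_rep = 12·(-1,3)/10² = (-0.1200,0.3600)
o2: d²=50 ≤ ρ²=61; F_rep = 12·(-5,5)/50² = (-0.0240,0.0240)
o3: d²=272 > ρ²=61 → inactive
o4: d²=328 > ρ²=61 → inactive
F = F_att + ΣF_rep = (9.8560,-3.3660)
Δp = p'−p = (1.2320,-0.4208); α = Δx/Fx = (154/125) / (1232/125) = 1/8
check: Δy/Fy = (-1683/4000) / (-1683/500) = 1/8 ✓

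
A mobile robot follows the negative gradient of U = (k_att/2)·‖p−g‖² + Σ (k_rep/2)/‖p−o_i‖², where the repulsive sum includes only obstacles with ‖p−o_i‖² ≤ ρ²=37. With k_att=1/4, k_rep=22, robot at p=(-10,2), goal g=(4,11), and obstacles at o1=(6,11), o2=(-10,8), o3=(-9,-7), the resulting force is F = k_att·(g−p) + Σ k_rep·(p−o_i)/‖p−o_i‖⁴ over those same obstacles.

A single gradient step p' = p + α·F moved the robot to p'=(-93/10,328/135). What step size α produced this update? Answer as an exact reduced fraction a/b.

F_att = 1/4·(g−p) = 1/4·(14,9) = (3.5000,2.2500)
o1: d²=337 > ρ²=37 → inactive
o2: d²=36 ≤ ρ²=37; F_rep = 22·(0,-6)/36² = (0.0000,-0.1019)
o3: d²=82 > ρ²=37 → inactive
F = F_att + ΣF_rep = (3.5000,2.1481)
Δp = p'−p = (0.7000,0.4296); α = Δx/Fx = (7/10) / (7/2) = 1/5
check: Δy/Fy = (58/135) / (58/27) = 1/5 ✓

α = 1/5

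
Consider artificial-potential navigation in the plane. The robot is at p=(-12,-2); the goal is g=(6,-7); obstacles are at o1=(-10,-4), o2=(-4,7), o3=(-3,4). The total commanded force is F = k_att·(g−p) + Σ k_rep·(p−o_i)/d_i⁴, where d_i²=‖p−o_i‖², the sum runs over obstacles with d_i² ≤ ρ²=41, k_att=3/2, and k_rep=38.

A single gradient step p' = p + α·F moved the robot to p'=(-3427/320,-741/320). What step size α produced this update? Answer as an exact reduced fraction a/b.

F_att = 3/2·(g−p) = 3/2·(18,-5) = (27.0000,-7.5000)
o1: d²=8 ≤ ρ²=41; F_rep = 38·(-2,2)/8² = (-1.1875,1.1875)
o2: d²=145 > ρ²=41 → inactive
o3: d²=117 > ρ²=41 → inactive
F = F_att + ΣF_rep = (25.8125,-6.3125)
Δp = p'−p = (1.2906,-0.3156); α = Δx/Fx = (413/320) / (413/16) = 1/20
check: Δy/Fy = (-101/320) / (-101/16) = 1/20 ✓

α = 1/20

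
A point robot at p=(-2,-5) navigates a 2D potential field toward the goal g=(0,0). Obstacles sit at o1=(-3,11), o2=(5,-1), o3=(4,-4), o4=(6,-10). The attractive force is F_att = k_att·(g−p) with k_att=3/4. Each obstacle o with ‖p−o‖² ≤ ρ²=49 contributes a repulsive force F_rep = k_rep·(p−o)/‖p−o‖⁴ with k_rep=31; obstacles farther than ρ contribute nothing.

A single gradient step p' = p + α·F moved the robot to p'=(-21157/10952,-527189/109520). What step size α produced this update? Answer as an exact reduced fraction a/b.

F_att = 3/4·(g−p) = 3/4·(2,5) = (1.5000,3.7500)
o1: d²=257 > ρ²=49 → inactive
o2: d²=65 > ρ²=49 → inactive
o3: d²=37 ≤ ρ²=49; F_rep = 31·(-6,-1)/37² = (-0.1359,-0.0226)
o4: d²=89 > ρ²=49 → inactive
F = F_att + ΣF_rep = (1.3641,3.7274)
Δp = p'−p = (0.0682,0.1864); α = Δx/Fx = (747/10952) / (3735/2738) = 1/20
check: Δy/Fy = (20411/109520) / (20411/5476) = 1/20 ✓

α = 1/20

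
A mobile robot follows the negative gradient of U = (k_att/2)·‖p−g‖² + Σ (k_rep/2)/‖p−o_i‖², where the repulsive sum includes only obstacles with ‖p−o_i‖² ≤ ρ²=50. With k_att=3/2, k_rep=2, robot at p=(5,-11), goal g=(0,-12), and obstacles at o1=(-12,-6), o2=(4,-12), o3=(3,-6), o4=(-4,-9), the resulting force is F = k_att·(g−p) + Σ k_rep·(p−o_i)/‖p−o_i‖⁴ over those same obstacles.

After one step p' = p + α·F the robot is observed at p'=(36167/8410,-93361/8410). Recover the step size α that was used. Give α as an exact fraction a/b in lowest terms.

F_att = 3/2·(g−p) = 3/2·(-5,-1) = (-7.5000,-1.5000)
o1: d²=314 > ρ²=50 → inactive
o2: d²=2 ≤ ρ²=50; F_rep = 2·(1,1)/2² = (0.5000,0.5000)
o3: d²=29 ≤ ρ²=50; F_rep = 2·(2,-5)/29² = (0.0048,-0.0119)
o4: d²=85 > ρ²=50 → inactive
F = F_att + ΣF_rep = (-6.9952,-1.0119)
Δp = p'−p = (-0.6995,-0.1012); α = Δx/Fx = (-5883/8410) / (-5883/841) = 1/10
check: Δy/Fy = (-851/8410) / (-851/841) = 1/10 ✓

α = 1/10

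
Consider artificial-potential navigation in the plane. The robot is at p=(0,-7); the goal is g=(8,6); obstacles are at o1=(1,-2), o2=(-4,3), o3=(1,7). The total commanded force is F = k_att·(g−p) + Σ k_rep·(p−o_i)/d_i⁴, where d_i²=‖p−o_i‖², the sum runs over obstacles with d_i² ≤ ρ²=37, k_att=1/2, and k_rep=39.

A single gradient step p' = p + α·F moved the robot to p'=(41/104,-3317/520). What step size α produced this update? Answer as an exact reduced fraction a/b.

α = 1/10

F_att = 1/2·(g−p) = 1/2·(8,13) = (4.0000,6.5000)
o1: d²=26 ≤ ρ²=37; F_rep = 39·(-1,-5)/26² = (-0.0577,-0.2885)
o2: d²=116 > ρ²=37 → inactive
o3: d²=197 > ρ²=37 → inactive
F = F_att + ΣF_rep = (3.9423,6.2115)
Δp = p'−p = (0.3942,0.6212); α = Δx/Fx = (41/104) / (205/52) = 1/10
check: Δy/Fy = (323/520) / (323/52) = 1/10 ✓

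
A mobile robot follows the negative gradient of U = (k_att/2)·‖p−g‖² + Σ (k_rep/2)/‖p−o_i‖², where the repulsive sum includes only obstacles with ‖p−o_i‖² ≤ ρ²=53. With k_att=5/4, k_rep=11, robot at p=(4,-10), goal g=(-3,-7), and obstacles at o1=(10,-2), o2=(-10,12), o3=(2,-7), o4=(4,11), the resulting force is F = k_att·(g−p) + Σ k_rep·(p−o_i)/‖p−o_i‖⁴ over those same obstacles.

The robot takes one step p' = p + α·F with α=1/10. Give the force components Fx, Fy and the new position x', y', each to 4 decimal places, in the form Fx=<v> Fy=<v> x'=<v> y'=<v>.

Fx=-8.6198 Fy=3.5547 x'=3.1380 y'=-9.6445

F_att = 5/4·(g−p) = 5/4·(-7,3) = (-8.7500,3.7500)
o1: d²=100 > ρ²=53 → inactive
o2: d²=680 > ρ²=53 → inactive
o3: d²=13 ≤ ρ²=53; F_rep = 11·(2,-3)/13² = (0.1302,-0.1953)
o4: d²=441 > ρ²=53 → inactive
F = F_att + ΣF_rep = (-8.6198,3.5547)
p' = p + 1/10·F = (3.1380,-9.6445)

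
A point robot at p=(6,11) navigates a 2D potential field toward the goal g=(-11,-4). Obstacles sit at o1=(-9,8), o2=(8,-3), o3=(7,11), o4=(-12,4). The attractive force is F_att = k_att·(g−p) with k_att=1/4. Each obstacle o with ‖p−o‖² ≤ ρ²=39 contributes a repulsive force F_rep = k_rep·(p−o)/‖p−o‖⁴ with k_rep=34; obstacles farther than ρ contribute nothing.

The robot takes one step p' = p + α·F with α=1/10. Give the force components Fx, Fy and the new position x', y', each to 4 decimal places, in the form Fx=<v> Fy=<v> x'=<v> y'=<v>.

Fx=-38.2500 Fy=-3.7500 x'=2.1750 y'=10.6250

F_att = 1/4·(g−p) = 1/4·(-17,-15) = (-4.2500,-3.7500)
o1: d²=234 > ρ²=39 → inactive
o2: d²=200 > ρ²=39 → inactive
o3: d²=1 ≤ ρ²=39; F_rep = 34·(-1,0)/1² = (-34.0000,0.0000)
o4: d²=373 > ρ²=39 → inactive
F = F_att + ΣF_rep = (-38.2500,-3.7500)
p' = p + 1/10·F = (2.1750,10.6250)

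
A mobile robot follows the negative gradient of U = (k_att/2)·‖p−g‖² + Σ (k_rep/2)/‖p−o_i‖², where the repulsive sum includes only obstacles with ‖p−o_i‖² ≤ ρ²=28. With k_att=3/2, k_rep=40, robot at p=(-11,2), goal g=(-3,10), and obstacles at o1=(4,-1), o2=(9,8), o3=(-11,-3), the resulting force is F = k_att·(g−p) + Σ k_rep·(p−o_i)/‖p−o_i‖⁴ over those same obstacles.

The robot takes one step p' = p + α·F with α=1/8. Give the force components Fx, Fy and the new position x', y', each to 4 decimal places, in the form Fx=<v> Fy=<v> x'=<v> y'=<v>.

F_att = 3/2·(g−p) = 3/2·(8,8) = (12.0000,12.0000)
o1: d²=234 > ρ²=28 → inactive
o2: d²=436 > ρ²=28 → inactive
o3: d²=25 ≤ ρ²=28; F_rep = 40·(0,5)/25² = (0.0000,0.3200)
F = F_att + ΣF_rep = (12.0000,12.3200)
p' = p + 1/8·F = (-9.5000,3.5400)

Fx=12.0000 Fy=12.3200 x'=-9.5000 y'=3.5400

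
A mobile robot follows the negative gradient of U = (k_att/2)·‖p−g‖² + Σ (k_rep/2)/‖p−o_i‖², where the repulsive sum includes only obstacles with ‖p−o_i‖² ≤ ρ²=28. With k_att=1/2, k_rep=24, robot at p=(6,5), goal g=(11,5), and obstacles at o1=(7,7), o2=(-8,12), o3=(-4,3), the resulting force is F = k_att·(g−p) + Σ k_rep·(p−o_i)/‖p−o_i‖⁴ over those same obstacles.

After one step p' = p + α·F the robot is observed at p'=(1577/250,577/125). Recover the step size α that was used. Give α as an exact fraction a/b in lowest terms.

F_att = 1/2·(g−p) = 1/2·(5,0) = (2.5000,0.0000)
o1: d²=5 ≤ ρ²=28; F_rep = 24·(-1,-2)/5² = (-0.9600,-1.9200)
o2: d²=245 > ρ²=28 → inactive
o3: d²=104 > ρ²=28 → inactive
F = F_att + ΣF_rep = (1.5400,-1.9200)
Δp = p'−p = (0.3080,-0.3840); α = Δx/Fx = (77/250) / (77/50) = 1/5
check: Δy/Fy = (-48/125) / (-48/25) = 1/5 ✓

α = 1/5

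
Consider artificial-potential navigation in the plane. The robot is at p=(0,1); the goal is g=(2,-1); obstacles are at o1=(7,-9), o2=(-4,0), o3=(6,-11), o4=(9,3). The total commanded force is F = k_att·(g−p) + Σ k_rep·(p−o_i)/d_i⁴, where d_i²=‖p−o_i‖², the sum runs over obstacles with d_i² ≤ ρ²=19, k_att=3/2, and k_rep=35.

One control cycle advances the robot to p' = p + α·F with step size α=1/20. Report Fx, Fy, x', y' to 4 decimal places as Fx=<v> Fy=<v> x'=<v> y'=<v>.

Fx=3.4844 Fy=-2.8789 x'=0.1742 y'=0.8561

F_att = 3/2·(g−p) = 3/2·(2,-2) = (3.0000,-3.0000)
o1: d²=149 > ρ²=19 → inactive
o2: d²=17 ≤ ρ²=19; F_rep = 35·(4,1)/17² = (0.4844,0.1211)
o3: d²=180 > ρ²=19 → inactive
o4: d²=85 > ρ²=19 → inactive
F = F_att + ΣF_rep = (3.4844,-2.8789)
p' = p + 1/20·F = (0.1742,0.8561)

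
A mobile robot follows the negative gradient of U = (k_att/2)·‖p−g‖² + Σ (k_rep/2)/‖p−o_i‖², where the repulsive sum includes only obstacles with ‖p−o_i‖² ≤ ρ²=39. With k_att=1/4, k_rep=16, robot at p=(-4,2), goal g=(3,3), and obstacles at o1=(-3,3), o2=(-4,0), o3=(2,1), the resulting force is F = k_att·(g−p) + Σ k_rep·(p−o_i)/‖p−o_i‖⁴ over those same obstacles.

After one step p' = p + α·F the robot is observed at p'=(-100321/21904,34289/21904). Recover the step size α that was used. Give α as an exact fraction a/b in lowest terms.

α = 1/4

F_att = 1/4·(g−p) = 1/4·(7,1) = (1.7500,0.2500)
o1: d²=2 ≤ ρ²=39; F_rep = 16·(-1,-1)/2² = (-4.0000,-4.0000)
o2: d²=4 ≤ ρ²=39; F_rep = 16·(0,2)/4² = (0.0000,2.0000)
o3: d²=37 ≤ ρ²=39; F_rep = 16·(-6,1)/37² = (-0.0701,0.0117)
F = F_att + ΣF_rep = (-2.3201,-1.7383)
Δp = p'−p = (-0.5800,-0.4346); α = Δx/Fx = (-12705/21904) / (-12705/5476) = 1/4
check: Δy/Fy = (-9519/21904) / (-9519/5476) = 1/4 ✓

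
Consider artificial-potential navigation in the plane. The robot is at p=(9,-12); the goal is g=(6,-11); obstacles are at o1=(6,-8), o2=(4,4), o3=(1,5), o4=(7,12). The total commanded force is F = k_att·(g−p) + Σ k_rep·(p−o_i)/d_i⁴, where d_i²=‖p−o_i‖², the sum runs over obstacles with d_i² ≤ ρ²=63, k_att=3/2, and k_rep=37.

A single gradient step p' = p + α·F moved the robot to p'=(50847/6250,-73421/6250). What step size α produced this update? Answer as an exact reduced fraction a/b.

α = 1/5

F_att = 3/2·(g−p) = 3/2·(-3,1) = (-4.5000,1.5000)
o1: d²=25 ≤ ρ²=63; F_rep = 37·(3,-4)/25² = (0.1776,-0.2368)
o2: d²=281 > ρ²=63 → inactive
o3: d²=353 > ρ²=63 → inactive
o4: d²=580 > ρ²=63 → inactive
F = F_att + ΣF_rep = (-4.3224,1.2632)
Δp = p'−p = (-0.8645,0.2526); α = Δx/Fx = (-5403/6250) / (-5403/1250) = 1/5
check: Δy/Fy = (1579/6250) / (1579/1250) = 1/5 ✓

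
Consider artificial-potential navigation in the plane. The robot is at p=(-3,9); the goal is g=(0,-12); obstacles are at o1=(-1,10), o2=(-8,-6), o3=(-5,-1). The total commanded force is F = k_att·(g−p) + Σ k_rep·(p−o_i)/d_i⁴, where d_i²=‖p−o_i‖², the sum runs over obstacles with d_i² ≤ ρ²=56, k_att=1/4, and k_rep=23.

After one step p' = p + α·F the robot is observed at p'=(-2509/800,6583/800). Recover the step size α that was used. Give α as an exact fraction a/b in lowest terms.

F_att = 1/4·(g−p) = 1/4·(3,-21) = (0.7500,-5.2500)
o1: d²=5 ≤ ρ²=56; F_rep = 23·(-2,-1)/5² = (-1.8400,-0.9200)
o2: d²=250 > ρ²=56 → inactive
o3: d²=104 > ρ²=56 → inactive
F = F_att + ΣF_rep = (-1.0900,-6.1700)
Δp = p'−p = (-0.1363,-0.7712); α = Δx/Fx = (-109/800) / (-109/100) = 1/8
check: Δy/Fy = (-617/800) / (-617/100) = 1/8 ✓

α = 1/8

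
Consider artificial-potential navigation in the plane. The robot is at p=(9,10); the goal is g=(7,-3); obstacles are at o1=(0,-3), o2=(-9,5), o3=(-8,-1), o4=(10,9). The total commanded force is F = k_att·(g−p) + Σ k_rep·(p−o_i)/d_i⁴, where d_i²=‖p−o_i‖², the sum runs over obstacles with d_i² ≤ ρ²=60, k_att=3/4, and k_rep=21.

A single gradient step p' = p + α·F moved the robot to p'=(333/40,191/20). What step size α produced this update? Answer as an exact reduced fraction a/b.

F_att = 3/4·(g−p) = 3/4·(-2,-13) = (-1.5000,-9.7500)
o1: d²=250 > ρ²=60 → inactive
o2: d²=349 > ρ²=60 → inactive
o3: d²=410 > ρ²=60 → inactive
o4: d²=2 ≤ ρ²=60; F_rep = 21·(-1,1)/2² = (-5.2500,5.2500)
F = F_att + ΣF_rep = (-6.7500,-4.5000)
Δp = p'−p = (-0.6750,-0.4500); α = Δx/Fx = (-27/40) / (-27/4) = 1/10
check: Δy/Fy = (-9/20) / (-9/2) = 1/10 ✓

α = 1/10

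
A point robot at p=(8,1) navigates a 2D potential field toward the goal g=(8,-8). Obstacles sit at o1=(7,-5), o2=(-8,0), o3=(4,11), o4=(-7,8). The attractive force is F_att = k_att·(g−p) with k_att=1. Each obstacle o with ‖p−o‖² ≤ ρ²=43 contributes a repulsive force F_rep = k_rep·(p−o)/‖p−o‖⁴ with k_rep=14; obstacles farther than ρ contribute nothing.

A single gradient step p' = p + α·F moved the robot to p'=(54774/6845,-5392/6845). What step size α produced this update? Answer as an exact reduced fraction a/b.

α = 1/5

F_att = 1·(g−p) = 1·(0,-9) = (0.0000,-9.0000)
o1: d²=37 ≤ ρ²=43; F_rep = 14·(1,6)/37² = (0.0102,0.0614)
o2: d²=257 > ρ²=43 → inactive
o3: d²=116 > ρ²=43 → inactive
o4: d²=274 > ρ²=43 → inactive
F = F_att + ΣF_rep = (0.0102,-8.9386)
Δp = p'−p = (0.0020,-1.7877); α = Δx/Fx = (14/6845) / (14/1369) = 1/5
check: Δy/Fy = (-12237/6845) / (-12237/1369) = 1/5 ✓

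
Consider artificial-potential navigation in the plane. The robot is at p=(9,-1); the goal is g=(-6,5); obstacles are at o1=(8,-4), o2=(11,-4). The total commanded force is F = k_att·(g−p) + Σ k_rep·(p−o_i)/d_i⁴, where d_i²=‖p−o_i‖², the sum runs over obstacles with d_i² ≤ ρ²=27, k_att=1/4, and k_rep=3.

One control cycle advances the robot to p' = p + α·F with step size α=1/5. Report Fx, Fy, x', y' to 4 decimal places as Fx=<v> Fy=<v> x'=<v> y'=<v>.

Fx=-3.7555 Fy=1.6433 x'=8.2489 y'=-0.6713

F_att = 1/4·(g−p) = 1/4·(-15,6) = (-3.7500,1.5000)
o1: d²=10 ≤ ρ²=27; F_rep = 3·(1,3)/10² = (0.0300,0.0900)
o2: d²=13 ≤ ρ²=27; F_rep = 3·(-2,3)/13² = (-0.0355,0.0533)
F = F_att + ΣF_rep = (-3.7555,1.6433)
p' = p + 1/5·F = (8.2489,-0.6713)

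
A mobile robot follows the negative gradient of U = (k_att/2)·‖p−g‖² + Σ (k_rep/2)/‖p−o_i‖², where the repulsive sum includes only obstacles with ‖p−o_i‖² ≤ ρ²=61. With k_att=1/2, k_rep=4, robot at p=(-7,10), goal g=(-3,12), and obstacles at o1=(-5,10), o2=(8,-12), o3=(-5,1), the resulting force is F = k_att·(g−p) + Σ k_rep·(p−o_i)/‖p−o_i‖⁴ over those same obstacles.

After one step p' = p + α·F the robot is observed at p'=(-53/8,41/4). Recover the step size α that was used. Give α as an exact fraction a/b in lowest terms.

α = 1/4

F_att = 1/2·(g−p) = 1/2·(4,2) = (2.0000,1.0000)
o1: d²=4 ≤ ρ²=61; F_rep = 4·(-2,0)/4² = (-0.5000,0.0000)
o2: d²=709 > ρ²=61 → inactive
o3: d²=85 > ρ²=61 → inactive
F = F_att + ΣF_rep = (1.5000,1.0000)
Δp = p'−p = (0.3750,0.2500); α = Δx/Fx = (3/8) / (3/2) = 1/4
check: Δy/Fy = (1/4) / (1) = 1/4 ✓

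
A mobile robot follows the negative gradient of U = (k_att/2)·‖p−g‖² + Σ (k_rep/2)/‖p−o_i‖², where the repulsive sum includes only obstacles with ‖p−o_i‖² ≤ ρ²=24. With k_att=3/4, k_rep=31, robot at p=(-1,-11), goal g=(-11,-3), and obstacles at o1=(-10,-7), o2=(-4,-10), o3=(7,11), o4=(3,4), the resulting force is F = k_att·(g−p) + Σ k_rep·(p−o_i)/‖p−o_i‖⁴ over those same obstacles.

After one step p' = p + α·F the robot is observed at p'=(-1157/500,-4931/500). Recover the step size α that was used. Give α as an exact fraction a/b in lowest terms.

F_att = 3/4·(g−p) = 3/4·(-10,8) = (-7.5000,6.0000)
o1: d²=97 > ρ²=24 → inactive
o2: d²=10 ≤ ρ²=24; F_rep = 31·(3,-1)/10² = (0.9300,-0.3100)
o3: d²=548 > ρ²=24 → inactive
o4: d²=241 > ρ²=24 → inactive
F = F_att + ΣF_rep = (-6.5700,5.6900)
Δp = p'−p = (-1.3140,1.1380); α = Δx/Fx = (-657/500) / (-657/100) = 1/5
check: Δy/Fy = (569/500) / (569/100) = 1/5 ✓

α = 1/5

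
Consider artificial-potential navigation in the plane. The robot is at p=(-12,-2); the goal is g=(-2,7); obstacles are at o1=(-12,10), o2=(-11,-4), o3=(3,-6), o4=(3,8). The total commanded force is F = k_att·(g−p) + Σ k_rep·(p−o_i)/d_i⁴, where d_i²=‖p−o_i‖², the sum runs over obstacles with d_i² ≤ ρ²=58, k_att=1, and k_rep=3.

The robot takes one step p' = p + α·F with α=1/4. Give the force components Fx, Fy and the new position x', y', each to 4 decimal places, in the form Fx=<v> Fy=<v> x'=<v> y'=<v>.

Fx=9.8800 Fy=9.2400 x'=-9.5300 y'=0.3100

F_att = 1·(g−p) = 1·(10,9) = (10.0000,9.0000)
o1: d²=144 > ρ²=58 → inactive
o2: d²=5 ≤ ρ²=58; F_rep = 3·(-1,2)/5² = (-0.1200,0.2400)
o3: d²=241 > ρ²=58 → inactive
o4: d²=325 > ρ²=58 → inactive
F = F_att + ΣF_rep = (9.8800,9.2400)
p' = p + 1/4·F = (-9.5300,0.3100)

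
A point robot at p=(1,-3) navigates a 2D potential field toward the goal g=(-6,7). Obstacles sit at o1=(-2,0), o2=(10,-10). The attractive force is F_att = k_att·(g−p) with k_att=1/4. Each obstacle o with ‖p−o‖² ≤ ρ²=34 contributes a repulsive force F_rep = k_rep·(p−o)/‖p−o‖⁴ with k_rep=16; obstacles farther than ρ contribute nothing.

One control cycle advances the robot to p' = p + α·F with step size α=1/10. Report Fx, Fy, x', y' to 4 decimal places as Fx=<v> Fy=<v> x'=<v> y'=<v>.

Fx=-1.6019 Fy=2.3519 x'=0.8398 y'=-2.7648

F_att = 1/4·(g−p) = 1/4·(-7,10) = (-1.7500,2.5000)
o1: d²=18 ≤ ρ²=34; F_rep = 16·(3,-3)/18² = (0.1481,-0.1481)
o2: d²=130 > ρ²=34 → inactive
F = F_att + ΣF_rep = (-1.6019,2.3519)
p' = p + 1/10·F = (0.8398,-2.7648)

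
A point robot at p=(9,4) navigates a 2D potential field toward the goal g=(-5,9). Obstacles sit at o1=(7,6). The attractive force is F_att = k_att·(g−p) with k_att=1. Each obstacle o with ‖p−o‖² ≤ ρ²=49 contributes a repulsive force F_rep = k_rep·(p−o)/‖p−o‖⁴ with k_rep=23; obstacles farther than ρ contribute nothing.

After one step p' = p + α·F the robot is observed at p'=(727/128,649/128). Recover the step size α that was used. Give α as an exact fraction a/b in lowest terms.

F_att = 1·(g−p) = 1·(-14,5) = (-14.0000,5.0000)
o1: d²=8 ≤ ρ²=49; F_rep = 23·(2,-2)/8² = (0.7188,-0.7188)
F = F_att + ΣF_rep = (-13.2812,4.2812)
Δp = p'−p = (-3.3203,1.0703); α = Δx/Fx = (-425/128) / (-425/32) = 1/4
check: Δy/Fy = (137/128) / (137/32) = 1/4 ✓

α = 1/4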